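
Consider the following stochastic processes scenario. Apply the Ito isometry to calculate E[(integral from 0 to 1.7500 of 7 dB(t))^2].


By Ito isometry: E[(int f dB)^2] = int f^2 dt
= 7^2 * 1.7500
= 49 * 1.7500 = 85.7500

85.7500


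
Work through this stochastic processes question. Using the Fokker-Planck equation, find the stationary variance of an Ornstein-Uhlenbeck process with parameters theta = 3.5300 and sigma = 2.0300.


Stationary variance = sigma^2 / (2*theta)
= 2.0300^2 / (2*3.5300)
= 4.1209 / 7.0600
= 0.5837

0.5837


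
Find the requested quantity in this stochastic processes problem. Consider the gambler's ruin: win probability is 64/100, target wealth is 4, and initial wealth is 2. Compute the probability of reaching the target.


Gambler's ruin formula:
r = q/p = 0.3600/0.6400 = 0.5625
P(win) = (1 - r^i)/(1 - r^N)
= (1 - 0.5625^2)/(1 - 0.5625^4)
= 0.7596

0.7596


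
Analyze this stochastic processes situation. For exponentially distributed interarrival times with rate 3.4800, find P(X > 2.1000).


P(X > t) = exp(-lambda * t)
= exp(-3.4800 * 2.1000)
= exp(-7.3080) = 6.7016e-04

6.7016e-04


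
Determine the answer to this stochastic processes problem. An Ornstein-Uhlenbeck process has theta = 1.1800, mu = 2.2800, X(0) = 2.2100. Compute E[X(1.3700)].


E[X(t)] = mu + (X(0) - mu)*exp(-theta*t)
= 2.2800 + (2.2100 - 2.2800)*exp(-1.1800*1.3700)
= 2.2800 + -0.0700 * 0.1986
= 2.2661

2.2661


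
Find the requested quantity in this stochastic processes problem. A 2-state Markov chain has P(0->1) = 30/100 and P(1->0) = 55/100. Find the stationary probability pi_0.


Stationary distribution: pi_0 = p10/(p01+p10), pi_1 = p01/(p01+p10)
p01 = 0.3000, p10 = 0.5500
pi_0 = 0.6471

0.6471


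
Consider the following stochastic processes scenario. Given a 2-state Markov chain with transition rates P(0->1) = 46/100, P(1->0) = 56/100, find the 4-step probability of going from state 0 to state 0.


Computing P^4 by matrix multiplication.
P = [[0.5400, 0.4600], [0.5600, 0.4400]]
After raising P to the power 4:
P^4(0,0) = 0.5490

0.5490


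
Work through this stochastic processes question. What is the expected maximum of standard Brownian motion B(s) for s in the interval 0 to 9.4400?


E(max B(s)) = sqrt(2t/pi)
= sqrt(2*9.4400/pi)
= sqrt(6.0097)
= 2.4515

2.4515


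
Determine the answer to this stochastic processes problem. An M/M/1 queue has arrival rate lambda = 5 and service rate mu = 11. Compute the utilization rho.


rho = lambda/mu
= 5/11
= 0.4545

0.4545


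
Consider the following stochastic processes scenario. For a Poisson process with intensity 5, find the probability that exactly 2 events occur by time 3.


P(N(t)=k) = (lambda*t)^k * exp(-lambda*t) / k!
lambda*t = 15
= 15^2 * exp(-15) / 2!
= 225 * 3.0590e-07 / 2
= 3.4414e-05

3.4414e-05


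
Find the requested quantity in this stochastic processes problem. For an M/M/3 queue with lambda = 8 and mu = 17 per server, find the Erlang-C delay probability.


a = lambda/mu = 0.4706
rho = a/c = 0.1569
Erlang-C formula applied:
C(c,a) = 0.0129

0.0129


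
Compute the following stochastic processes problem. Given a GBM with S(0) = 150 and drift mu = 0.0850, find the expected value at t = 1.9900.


E[S(t)] = S(0) * exp(mu * t)
= 150 * exp(0.0850 * 1.9900)
= 150 * 1.1843
= 177.6447

177.6447


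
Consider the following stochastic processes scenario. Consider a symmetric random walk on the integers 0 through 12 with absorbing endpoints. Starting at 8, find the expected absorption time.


For symmetric RW on 0,...,N with absorbing barriers, E(i) = i*(N-i)
E(8) = 8 * 4 = 32

32


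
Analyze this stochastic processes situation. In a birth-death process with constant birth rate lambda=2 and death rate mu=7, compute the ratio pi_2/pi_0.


For birth-death process, pi_n/pi_0 = (lambda/mu)^n
= (2/7)^2
= 0.0816

0.0816


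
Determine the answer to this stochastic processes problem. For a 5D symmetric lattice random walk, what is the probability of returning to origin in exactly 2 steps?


P(return in 2 steps) = P(reverse first step) = 1/(2d)
= 1/10
= 0.1000

0.1000


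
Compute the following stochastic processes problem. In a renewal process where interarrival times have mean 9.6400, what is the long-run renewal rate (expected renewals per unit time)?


Long-run renewal rate = 1/E(X)
= 1/9.6400
= 0.1037

0.1037


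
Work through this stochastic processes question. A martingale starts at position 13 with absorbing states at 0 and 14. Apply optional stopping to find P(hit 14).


By optional stopping theorem: E(M at tau) = M(0) = 13
P(hit 14)*14 + P(hit 0)*0 = 13
P(hit 14) = (13 - 0)/(14 - 0) = 13/14 = 0.9286

0.9286


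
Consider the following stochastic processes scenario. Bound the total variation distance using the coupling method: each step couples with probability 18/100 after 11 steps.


TV distance bound <= (1-delta)^n
= (1 - 0.1800)^11
= 0.8200^11
= 0.1127

0.1127


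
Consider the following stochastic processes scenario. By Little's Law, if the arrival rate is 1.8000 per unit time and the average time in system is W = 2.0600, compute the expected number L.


Little's Law: L = lambda * W
= 1.8000 * 2.0600
= 3.7080

3.7080


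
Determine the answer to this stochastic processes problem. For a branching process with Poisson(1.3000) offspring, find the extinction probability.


Since mu = 1.3000 > 1, extinction prob q < 1.
Solve s = exp(mu*(s-1)) iteratively.
q = 0.5770

0.5770


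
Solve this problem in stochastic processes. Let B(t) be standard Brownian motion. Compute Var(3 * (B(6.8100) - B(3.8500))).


Var(alpha*(B(t)-B(s))) = alpha^2 * (t-s)
= 3^2 * (6.8100 - 3.8500)
= 9 * 2.9600
= 26.6400

26.6400


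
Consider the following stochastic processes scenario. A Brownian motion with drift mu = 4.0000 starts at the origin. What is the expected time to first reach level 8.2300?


Expected first passage time = a/mu
= 8.2300/4.0000
= 2.0575

2.0575


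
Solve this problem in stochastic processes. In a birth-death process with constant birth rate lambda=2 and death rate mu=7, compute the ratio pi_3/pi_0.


For birth-death process, pi_n/pi_0 = (lambda/mu)^n
= (2/7)^3
= 0.0233

0.0233


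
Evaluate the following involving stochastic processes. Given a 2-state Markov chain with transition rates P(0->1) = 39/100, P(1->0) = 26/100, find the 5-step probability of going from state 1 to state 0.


Computing P^5 by matrix multiplication.
P = [[0.6100, 0.3900], [0.2600, 0.7400]]
After raising P to the power 5:
P^5(1,0) = 0.3979

0.3979


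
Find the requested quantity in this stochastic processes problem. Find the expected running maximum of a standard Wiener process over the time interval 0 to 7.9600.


E(max B(s)) = sqrt(2t/pi)
= sqrt(2*7.9600/pi)
= sqrt(5.0675)
= 2.2511

2.2511


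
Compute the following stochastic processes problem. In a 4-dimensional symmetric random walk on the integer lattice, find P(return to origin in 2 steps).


P(return in 2 steps) = P(reverse first step) = 1/(2d)
= 1/8
= 0.1250

0.1250


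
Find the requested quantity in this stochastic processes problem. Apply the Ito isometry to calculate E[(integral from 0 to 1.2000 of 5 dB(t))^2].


By Ito isometry: E[(int f dB)^2] = int f^2 dt
= 5^2 * 1.2000
= 25 * 1.2000 = 30.0000

30.0000


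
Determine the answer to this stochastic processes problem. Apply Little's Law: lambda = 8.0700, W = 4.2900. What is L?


Little's Law: L = lambda * W
= 8.0700 * 4.2900
= 34.6203

34.6203


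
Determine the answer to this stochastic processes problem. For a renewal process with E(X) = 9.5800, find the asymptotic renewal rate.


Long-run renewal rate = 1/E(X)
= 1/9.5800
= 0.1044

0.1044


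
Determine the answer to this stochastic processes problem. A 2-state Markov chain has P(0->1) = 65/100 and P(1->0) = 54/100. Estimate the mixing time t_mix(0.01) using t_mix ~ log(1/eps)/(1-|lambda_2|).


lambda_2 = |1 - p01 - p10| = |1 - 0.6500 - 0.5400| = 0.1900
t_mix ~ log(1/eps)/(1 - |lambda_2|)
= log(100)/(1 - 0.1900) = 4.6052/0.8100
= 5.6854

5.6854


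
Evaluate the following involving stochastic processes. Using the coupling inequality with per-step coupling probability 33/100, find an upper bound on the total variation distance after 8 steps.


TV distance bound <= (1-delta)^n
= (1 - 0.3300)^8
= 0.6700^8
= 0.0406

0.0406


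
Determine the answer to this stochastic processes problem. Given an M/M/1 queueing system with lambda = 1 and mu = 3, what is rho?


rho = lambda/mu
= 1/3
= 0.3333

0.3333


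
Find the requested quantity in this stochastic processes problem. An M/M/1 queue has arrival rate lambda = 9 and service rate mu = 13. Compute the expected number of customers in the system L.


rho = 9/13 = 0.6923
L = rho/(1-rho)
= 0.6923/0.3077
= 2.2500

2.2500


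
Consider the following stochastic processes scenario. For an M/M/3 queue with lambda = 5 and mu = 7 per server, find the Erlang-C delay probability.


a = lambda/mu = 0.7143
rho = a/c = 0.2381
Erlang-C formula applied:
C(c,a) = 0.0389

0.0389


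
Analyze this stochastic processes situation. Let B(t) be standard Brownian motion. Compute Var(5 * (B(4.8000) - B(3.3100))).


Var(alpha*(B(t)-B(s))) = alpha^2 * (t-s)
= 5^2 * (4.8000 - 3.3100)
= 25 * 1.4900
= 37.2500

37.2500


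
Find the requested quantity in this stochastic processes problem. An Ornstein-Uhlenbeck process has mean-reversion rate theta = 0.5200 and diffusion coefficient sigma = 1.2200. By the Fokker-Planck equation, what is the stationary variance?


Stationary variance = sigma^2 / (2*theta)
= 1.2200^2 / (2*0.5200)
= 1.4884 / 1.0400
= 1.4312

1.4312


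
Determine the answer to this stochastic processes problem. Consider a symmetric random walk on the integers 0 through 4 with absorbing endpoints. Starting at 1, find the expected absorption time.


For symmetric RW on 0,...,N with absorbing barriers, E(i) = i*(N-i)
E(1) = 1 * 3 = 3

3


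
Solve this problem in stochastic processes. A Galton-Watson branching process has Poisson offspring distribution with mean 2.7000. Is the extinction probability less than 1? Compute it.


Since mu = 2.7000 > 1, extinction prob q < 1.
Solve s = exp(mu*(s-1)) iteratively.
q = 0.0844

0.0844


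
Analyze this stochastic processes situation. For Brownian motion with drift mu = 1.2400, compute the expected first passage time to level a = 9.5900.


Expected first passage time = a/mu
= 9.5900/1.2400
= 7.7339

7.7339


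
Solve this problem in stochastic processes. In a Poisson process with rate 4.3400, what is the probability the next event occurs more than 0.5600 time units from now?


P(X > t) = exp(-lambda * t)
= exp(-4.3400 * 0.5600)
= exp(-2.4304) = 0.0880

0.0880


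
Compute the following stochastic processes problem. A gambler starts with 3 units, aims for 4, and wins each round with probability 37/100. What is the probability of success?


Gambler's ruin formula:
r = q/p = 0.6300/0.3700 = 1.7027
P(win) = (1 - r^i)/(1 - r^N)
= (1 - 1.7027^3)/(1 - 1.7027^4)
= 0.5316

0.5316


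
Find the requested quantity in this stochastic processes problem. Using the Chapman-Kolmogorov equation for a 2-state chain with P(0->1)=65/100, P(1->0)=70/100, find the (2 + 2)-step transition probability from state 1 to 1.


P^4 = P^2 * P^2
Computing via matrix multiplication of the transition matrix.
Entry (1,1) of P^4 = 0.4893

0.4893


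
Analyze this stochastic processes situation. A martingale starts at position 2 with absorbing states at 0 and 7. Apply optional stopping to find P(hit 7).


By optional stopping theorem: E(M at tau) = M(0) = 2
P(hit 7)*7 + P(hit 0)*0 = 2
P(hit 7) = (2 - 0)/(7 - 0) = 2/7 = 0.2857

0.2857


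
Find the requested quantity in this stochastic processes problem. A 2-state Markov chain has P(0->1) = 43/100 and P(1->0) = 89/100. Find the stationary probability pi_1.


Stationary distribution: pi_0 = p10/(p01+p10), pi_1 = p01/(p01+p10)
p01 = 0.4300, p10 = 0.8900
pi_1 = 0.3258

0.3258


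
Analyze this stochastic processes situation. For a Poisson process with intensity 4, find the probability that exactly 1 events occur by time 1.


P(N(t)=k) = (lambda*t)^k * exp(-lambda*t) / k!
lambda*t = 4
= 4^1 * exp(-4) / 1!
= 4 * 0.0183 / 1
= 0.0733

0.0733


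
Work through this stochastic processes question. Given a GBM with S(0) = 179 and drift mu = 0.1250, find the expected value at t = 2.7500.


E[S(t)] = S(0) * exp(mu * t)
= 179 * exp(0.1250 * 2.7500)
= 179 * 1.4102
= 252.4305

252.4305


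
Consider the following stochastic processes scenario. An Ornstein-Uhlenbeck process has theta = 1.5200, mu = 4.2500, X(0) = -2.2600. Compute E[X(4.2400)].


E[X(t)] = mu + (X(0) - mu)*exp(-theta*t)
= 4.2500 + (-2.2600 - 4.2500)*exp(-1.5200*4.2400)
= 4.2500 + -6.5100 * 0.0016
= 4.2397

4.2397


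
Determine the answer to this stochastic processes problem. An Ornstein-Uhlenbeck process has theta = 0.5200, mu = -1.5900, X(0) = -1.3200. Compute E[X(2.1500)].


E[X(t)] = mu + (X(0) - mu)*exp(-theta*t)
= -1.5900 + (-1.3200 - -1.5900)*exp(-0.5200*2.1500)
= -1.5900 + 0.2700 * 0.3269
= -1.5017

-1.5017


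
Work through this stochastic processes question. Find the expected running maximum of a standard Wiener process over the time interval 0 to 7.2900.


E(max B(s)) = sqrt(2t/pi)
= sqrt(2*7.2900/pi)
= sqrt(4.6410)
= 2.1543

2.1543


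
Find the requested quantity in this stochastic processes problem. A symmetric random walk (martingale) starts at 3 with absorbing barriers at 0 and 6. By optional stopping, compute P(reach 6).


By optional stopping theorem: E(M at tau) = M(0) = 3
P(hit 6)*6 + P(hit 0)*0 = 3
P(hit 6) = (3 - 0)/(6 - 0) = 1/2 = 0.5000

0.5000


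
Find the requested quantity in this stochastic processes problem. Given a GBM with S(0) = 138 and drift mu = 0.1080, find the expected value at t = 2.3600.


E[S(t)] = S(0) * exp(mu * t)
= 138 * exp(0.1080 * 2.3600)
= 138 * 1.2903
= 178.0623

178.0623


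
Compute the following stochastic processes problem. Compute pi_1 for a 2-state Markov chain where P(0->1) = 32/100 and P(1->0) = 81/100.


Stationary distribution: pi_0 = p10/(p01+p10), pi_1 = p01/(p01+p10)
p01 = 0.3200, p10 = 0.8100
pi_1 = 0.2832

0.2832


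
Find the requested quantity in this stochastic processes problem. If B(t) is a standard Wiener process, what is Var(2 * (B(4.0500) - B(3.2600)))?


Var(alpha*(B(t)-B(s))) = alpha^2 * (t-s)
= 2^2 * (4.0500 - 3.2600)
= 4 * 0.7900
= 3.1600

3.1600


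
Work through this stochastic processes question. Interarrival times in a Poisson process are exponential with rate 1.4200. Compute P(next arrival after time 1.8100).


P(X > t) = exp(-lambda * t)
= exp(-1.4200 * 1.8100)
= exp(-2.5702) = 0.0765

0.0765


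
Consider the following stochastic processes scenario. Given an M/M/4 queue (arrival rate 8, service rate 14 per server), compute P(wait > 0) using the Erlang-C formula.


a = lambda/mu = 0.5714
rho = a/c = 0.1429
Erlang-C formula applied:
C(c,a) = 0.0029

0.0029


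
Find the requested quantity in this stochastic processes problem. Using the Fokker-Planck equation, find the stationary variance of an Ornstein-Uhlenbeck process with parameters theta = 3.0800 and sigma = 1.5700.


Stationary variance = sigma^2 / (2*theta)
= 1.5700^2 / (2*3.0800)
= 2.4649 / 6.1600
= 0.4001

0.4001


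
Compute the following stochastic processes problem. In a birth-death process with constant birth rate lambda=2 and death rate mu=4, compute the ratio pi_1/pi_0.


For birth-death process, pi_n/pi_0 = (lambda/mu)^n
= (2/4)^1
= 0.5000

0.5000


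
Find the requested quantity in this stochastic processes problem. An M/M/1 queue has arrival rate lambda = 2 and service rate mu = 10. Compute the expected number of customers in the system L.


rho = 2/10 = 0.2000
L = rho/(1-rho)
= 0.2000/0.8000
= 0.2500

0.2500


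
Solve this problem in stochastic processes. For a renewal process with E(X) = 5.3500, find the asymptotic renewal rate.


Long-run renewal rate = 1/E(X)
= 1/5.3500
= 0.1869

0.1869


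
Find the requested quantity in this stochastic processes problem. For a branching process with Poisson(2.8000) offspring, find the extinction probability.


Since mu = 2.8000 > 1, extinction prob q < 1.
Solve s = exp(mu*(s-1)) iteratively.
q = 0.0750

0.0750


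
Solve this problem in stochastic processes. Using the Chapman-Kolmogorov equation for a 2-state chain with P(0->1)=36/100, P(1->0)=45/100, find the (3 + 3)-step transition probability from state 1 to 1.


P^6 = P^3 * P^3
Computing via matrix multiplication of the transition matrix.
Entry (1,1) of P^6 = 0.4445

0.4445


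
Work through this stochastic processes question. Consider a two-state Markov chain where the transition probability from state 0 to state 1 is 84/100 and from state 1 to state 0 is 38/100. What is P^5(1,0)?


Computing P^5 by matrix multiplication.
P = [[0.1600, 0.8400], [0.3800, 0.6200]]
After raising P to the power 5:
P^5(1,0) = 0.3116

0.3116


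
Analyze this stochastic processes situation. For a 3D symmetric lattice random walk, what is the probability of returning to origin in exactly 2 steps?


P(return in 2 steps) = P(reverse first step) = 1/(2d)
= 1/6
= 0.1667

0.1667


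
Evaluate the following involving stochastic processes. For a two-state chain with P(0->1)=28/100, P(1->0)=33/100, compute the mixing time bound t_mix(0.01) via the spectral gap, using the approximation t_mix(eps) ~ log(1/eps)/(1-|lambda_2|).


lambda_2 = |1 - p01 - p10| = |1 - 0.2800 - 0.3300| = 0.3900
t_mix ~ log(1/eps)/(1 - |lambda_2|)
= log(100)/(1 - 0.3900) = 4.6052/0.6100
= 7.5495

7.5495


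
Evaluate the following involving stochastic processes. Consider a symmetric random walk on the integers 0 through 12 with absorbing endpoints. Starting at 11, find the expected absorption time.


For symmetric RW on 0,...,N with absorbing barriers, E(i) = i*(N-i)
E(11) = 11 * 1 = 11

11


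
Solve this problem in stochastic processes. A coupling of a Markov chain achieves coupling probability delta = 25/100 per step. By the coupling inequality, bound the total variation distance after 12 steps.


TV distance bound <= (1-delta)^n
= (1 - 0.2500)^12
= 0.7500^12
= 0.0317

0.0317


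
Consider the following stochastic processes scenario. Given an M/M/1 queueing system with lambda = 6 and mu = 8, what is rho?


rho = lambda/mu
= 6/8
= 0.7500

0.7500


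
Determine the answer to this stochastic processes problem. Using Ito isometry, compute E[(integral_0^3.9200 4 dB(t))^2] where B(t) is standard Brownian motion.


By Ito isometry: E[(int f dB)^2] = int f^2 dt
= 4^2 * 3.9200
= 16 * 3.9200 = 62.7200

62.7200


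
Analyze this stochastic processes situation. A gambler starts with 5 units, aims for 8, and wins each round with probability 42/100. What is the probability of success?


Gambler's ruin formula:
r = q/p = 0.5800/0.4200 = 1.3810
P(win) = (1 - r^i)/(1 - r^N)
= (1 - 1.3810^5)/(1 - 1.3810^8)
= 0.3290

0.3290


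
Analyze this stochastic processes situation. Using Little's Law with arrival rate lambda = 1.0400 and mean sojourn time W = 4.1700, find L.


Little's Law: L = lambda * W
= 1.0400 * 4.1700
= 4.3368

4.3368


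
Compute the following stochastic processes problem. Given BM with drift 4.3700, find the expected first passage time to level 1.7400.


Expected first passage time = a/mu
= 1.7400/4.3700
= 0.3982

0.3982


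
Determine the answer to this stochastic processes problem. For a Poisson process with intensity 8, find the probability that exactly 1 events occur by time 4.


P(N(t)=k) = (lambda*t)^k * exp(-lambda*t) / k!
lambda*t = 32
= 32^1 * exp(-32) / 1!
= 32 * 1.2664e-14 / 1
= 4.0525e-13

4.0525e-13


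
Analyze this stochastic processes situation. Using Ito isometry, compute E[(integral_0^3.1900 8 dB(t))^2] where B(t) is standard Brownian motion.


By Ito isometry: E[(int f dB)^2] = int f^2 dt
= 8^2 * 3.1900
= 64 * 3.1900 = 204.1600

204.1600


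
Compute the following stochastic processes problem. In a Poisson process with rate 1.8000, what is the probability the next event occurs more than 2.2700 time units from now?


P(X > t) = exp(-lambda * t)
= exp(-1.8000 * 2.2700)
= exp(-4.0860) = 0.0168

0.0168


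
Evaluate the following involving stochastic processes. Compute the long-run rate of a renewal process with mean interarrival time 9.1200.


Long-run renewal rate = 1/E(X)
= 1/9.1200
= 0.1096

0.1096


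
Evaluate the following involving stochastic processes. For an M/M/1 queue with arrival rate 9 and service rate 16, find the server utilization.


rho = lambda/mu
= 9/16
= 0.5625

0.5625


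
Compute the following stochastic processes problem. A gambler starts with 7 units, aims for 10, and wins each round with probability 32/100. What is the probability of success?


Gambler's ruin formula:
r = q/p = 0.6800/0.3200 = 2.1250
P(win) = (1 - r^i)/(1 - r^N)
= (1 - 2.1250^7)/(1 - 2.1250^10)
= 0.1037

0.1037


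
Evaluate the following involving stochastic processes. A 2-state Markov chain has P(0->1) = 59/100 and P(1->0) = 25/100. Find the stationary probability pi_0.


Stationary distribution: pi_0 = p10/(p01+p10), pi_1 = p01/(p01+p10)
p01 = 0.5900, p10 = 0.2500
pi_0 = 0.2976

0.2976


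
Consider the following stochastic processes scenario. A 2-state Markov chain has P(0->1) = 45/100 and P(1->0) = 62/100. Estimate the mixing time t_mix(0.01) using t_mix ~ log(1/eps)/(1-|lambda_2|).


lambda_2 = |1 - p01 - p10| = |1 - 0.4500 - 0.6200| = 0.0700
t_mix ~ log(1/eps)/(1 - |lambda_2|)
= log(100)/(1 - 0.0700) = 4.6052/0.9300
= 4.9518

4.9518


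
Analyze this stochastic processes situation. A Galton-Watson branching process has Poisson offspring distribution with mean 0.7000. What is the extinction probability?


Since mu = 0.7000 <= 1, extinction probability = 1.

1.0000


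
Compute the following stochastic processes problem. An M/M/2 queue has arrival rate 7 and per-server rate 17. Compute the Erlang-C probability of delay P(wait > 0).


a = lambda/mu = 0.4118
rho = a/c = 0.2059
Erlang-C formula applied:
C(c,a) = 0.0703

0.0703


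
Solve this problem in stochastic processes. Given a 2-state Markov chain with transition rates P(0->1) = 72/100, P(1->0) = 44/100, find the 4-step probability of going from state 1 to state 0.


Computing P^4 by matrix multiplication.
P = [[0.2800, 0.7200], [0.4400, 0.5600]]
After raising P to the power 4:
P^4(1,0) = 0.3791

0.3791


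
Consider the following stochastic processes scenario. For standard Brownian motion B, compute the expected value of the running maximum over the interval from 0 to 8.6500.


E(max B(s)) = sqrt(2t/pi)
= sqrt(2*8.6500/pi)
= sqrt(5.5068)
= 2.3466

2.3466


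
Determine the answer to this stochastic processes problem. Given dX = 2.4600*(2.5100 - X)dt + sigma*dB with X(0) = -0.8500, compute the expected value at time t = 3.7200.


E[X(t)] = mu + (X(0) - mu)*exp(-theta*t)
= 2.5100 + (-0.8500 - 2.5100)*exp(-2.4600*3.7200)
= 2.5100 + -3.3600 * 1.0609e-04
= 2.5096

2.5096


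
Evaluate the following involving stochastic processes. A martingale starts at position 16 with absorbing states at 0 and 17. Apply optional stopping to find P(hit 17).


By optional stopping theorem: E(M at tau) = M(0) = 16
P(hit 17)*17 + P(hit 0)*0 = 16
P(hit 17) = (16 - 0)/(17 - 0) = 16/17 = 0.9412

0.9412


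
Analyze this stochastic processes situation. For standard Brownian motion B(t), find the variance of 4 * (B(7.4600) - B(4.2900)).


Var(alpha*(B(t)-B(s))) = alpha^2 * (t-s)
= 4^2 * (7.4600 - 4.2900)
= 16 * 3.1700
= 50.7200

50.7200


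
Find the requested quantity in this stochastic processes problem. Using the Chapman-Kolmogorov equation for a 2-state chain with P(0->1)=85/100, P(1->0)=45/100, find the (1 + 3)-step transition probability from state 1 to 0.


P^4 = P^1 * P^3
Computing via matrix multiplication of the transition matrix.
Entry (1,0) of P^4 = 0.3434

0.3434


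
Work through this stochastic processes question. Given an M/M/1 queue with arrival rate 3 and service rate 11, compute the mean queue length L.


rho = 3/11 = 0.2727
L = rho/(1-rho)
= 0.2727/0.7273
= 0.3750

0.3750


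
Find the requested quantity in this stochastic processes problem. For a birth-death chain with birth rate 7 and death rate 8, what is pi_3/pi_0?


For birth-death process, pi_n/pi_0 = (lambda/mu)^n
= (7/8)^3
= 0.6699

0.6699


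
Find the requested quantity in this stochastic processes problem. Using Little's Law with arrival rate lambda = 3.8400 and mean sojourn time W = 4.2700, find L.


Little's Law: L = lambda * W
= 3.8400 * 4.2700
= 16.3968

16.3968


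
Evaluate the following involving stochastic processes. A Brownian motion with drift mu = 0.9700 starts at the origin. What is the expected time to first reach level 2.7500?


Expected first passage time = a/mu
= 2.7500/0.9700
= 2.8351

2.8351


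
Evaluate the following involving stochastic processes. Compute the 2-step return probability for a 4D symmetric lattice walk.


P(return in 2 steps) = P(reverse first step) = 1/(2d)
= 1/8
= 0.1250

0.1250


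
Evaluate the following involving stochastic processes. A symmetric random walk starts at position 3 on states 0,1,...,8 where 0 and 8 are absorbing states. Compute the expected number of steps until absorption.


For symmetric RW on 0,...,N with absorbing barriers, E(i) = i*(N-i)
E(3) = 3 * 5 = 15

15


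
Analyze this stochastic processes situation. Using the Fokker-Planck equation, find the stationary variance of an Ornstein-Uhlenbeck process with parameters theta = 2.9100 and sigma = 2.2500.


Stationary variance = sigma^2 / (2*theta)
= 2.2500^2 / (2*2.9100)
= 5.0625 / 5.8200
= 0.8698

0.8698


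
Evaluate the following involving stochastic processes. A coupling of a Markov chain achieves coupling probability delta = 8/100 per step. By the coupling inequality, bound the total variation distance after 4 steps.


TV distance bound <= (1-delta)^n
= (1 - 0.0800)^4
= 0.9200^4
= 0.7164

0.7164


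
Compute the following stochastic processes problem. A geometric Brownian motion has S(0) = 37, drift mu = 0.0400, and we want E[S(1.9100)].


E[S(t)] = S(0) * exp(mu * t)
= 37 * exp(0.0400 * 1.9100)
= 37 * 1.0794
= 39.9376

39.9376


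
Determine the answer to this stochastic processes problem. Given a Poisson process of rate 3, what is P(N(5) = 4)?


P(N(t)=k) = (lambda*t)^k * exp(-lambda*t) / k!
lambda*t = 15
= 15^4 * exp(-15) / 4!
= 50625 * 3.0590e-07 / 24
= 6.4526e-04

6.4526e-04


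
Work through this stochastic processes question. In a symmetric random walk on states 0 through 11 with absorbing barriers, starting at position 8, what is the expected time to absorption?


For symmetric RW on 0,...,N with absorbing barriers, E(i) = i*(N-i)
E(8) = 8 * 3 = 24

24


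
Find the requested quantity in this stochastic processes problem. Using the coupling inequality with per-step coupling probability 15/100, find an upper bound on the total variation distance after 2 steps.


TV distance bound <= (1-delta)^n
= (1 - 0.1500)^2
= 0.8500^2
= 0.7225

0.7225


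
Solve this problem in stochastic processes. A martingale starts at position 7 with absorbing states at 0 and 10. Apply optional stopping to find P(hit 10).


By optional stopping theorem: E(M at tau) = M(0) = 7
P(hit 10)*10 + P(hit 0)*0 = 7
P(hit 10) = (7 - 0)/(10 - 0) = 7/10 = 0.7000

0.7000


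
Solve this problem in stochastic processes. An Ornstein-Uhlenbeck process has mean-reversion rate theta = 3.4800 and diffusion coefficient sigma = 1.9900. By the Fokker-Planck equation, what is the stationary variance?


Stationary variance = sigma^2 / (2*theta)
= 1.9900^2 / (2*3.4800)
= 3.9601 / 6.9600
= 0.5690

0.5690


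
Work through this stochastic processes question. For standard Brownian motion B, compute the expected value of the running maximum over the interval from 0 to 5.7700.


E(max B(s)) = sqrt(2t/pi)
= sqrt(2*5.7700/pi)
= sqrt(3.6733)
= 1.9166

1.9166


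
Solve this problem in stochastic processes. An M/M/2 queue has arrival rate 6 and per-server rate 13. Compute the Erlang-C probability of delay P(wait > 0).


a = lambda/mu = 0.4615
rho = a/c = 0.2308
Erlang-C formula applied:
C(c,a) = 0.0865

0.0865


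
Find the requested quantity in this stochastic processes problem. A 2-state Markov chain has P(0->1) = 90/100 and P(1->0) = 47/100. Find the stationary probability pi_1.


Stationary distribution: pi_0 = p10/(p01+p10), pi_1 = p01/(p01+p10)
p01 = 0.9000, p10 = 0.4700
pi_1 = 0.6569

0.6569


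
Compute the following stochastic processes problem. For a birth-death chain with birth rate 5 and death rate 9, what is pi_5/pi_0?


For birth-death process, pi_n/pi_0 = (lambda/mu)^n
= (5/9)^5
= 0.0529

0.0529


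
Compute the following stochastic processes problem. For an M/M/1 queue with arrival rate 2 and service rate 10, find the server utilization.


rho = lambda/mu
= 2/10
= 0.2000

0.2000


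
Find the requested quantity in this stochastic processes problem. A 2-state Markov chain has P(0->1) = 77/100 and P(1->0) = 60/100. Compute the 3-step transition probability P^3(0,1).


Computing P^3 by matrix multiplication.
P = [[0.2300, 0.7700], [0.6000, 0.4000]]
After raising P to the power 3:
P^3(0,1) = 0.5905

0.5905


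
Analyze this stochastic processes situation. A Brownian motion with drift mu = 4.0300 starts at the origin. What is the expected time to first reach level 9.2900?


Expected first passage time = a/mu
= 9.2900/4.0300
= 2.3052

2.3052


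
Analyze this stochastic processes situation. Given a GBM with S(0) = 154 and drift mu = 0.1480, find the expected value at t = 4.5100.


E[S(t)] = S(0) * exp(mu * t)
= 154 * exp(0.1480 * 4.5100)
= 154 * 1.9493
= 300.1951

300.1951


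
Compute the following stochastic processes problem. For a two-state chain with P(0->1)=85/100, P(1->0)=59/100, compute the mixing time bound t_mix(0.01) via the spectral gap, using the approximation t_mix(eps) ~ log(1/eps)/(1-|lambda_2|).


lambda_2 = |1 - p01 - p10| = |1 - 0.8500 - 0.5900| = 0.4400
t_mix ~ log(1/eps)/(1 - |lambda_2|)
= log(100)/(1 - 0.4400) = 4.6052/0.5600
= 8.2235

8.2235


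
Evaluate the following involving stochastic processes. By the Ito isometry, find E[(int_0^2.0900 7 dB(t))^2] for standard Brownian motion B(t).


By Ito isometry: E[(int f dB)^2] = int f^2 dt
= 7^2 * 2.0900
= 49 * 2.0900 = 102.4100

102.4100


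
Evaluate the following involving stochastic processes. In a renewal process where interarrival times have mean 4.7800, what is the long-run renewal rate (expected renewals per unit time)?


Long-run renewal rate = 1/E(X)
= 1/4.7800
= 0.2092

0.2092


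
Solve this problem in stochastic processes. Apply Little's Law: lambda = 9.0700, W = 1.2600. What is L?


Little's Law: L = lambda * W
= 9.0700 * 1.2600
= 11.4282

11.4282


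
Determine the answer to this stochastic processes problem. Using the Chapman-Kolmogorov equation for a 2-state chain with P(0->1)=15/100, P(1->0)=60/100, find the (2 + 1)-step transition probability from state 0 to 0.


P^3 = P^2 * P^1
Computing via matrix multiplication of the transition matrix.
Entry (0,0) of P^3 = 0.8031

0.8031


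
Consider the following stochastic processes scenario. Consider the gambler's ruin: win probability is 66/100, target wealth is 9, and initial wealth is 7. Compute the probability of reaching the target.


Gambler's ruin formula:
r = q/p = 0.3400/0.6600 = 0.5152
P(win) = (1 - r^i)/(1 - r^N)
= (1 - 0.5152^7)/(1 - 0.5152^9)
= 0.9929

0.9929


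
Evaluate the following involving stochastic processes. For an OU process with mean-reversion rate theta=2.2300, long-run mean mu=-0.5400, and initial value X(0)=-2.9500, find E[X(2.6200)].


E[X(t)] = mu + (X(0) - mu)*exp(-theta*t)
= -0.5400 + (-2.9500 - -0.5400)*exp(-2.2300*2.6200)
= -0.5400 + -2.4100 * 0.0029
= -0.5470

-0.5470


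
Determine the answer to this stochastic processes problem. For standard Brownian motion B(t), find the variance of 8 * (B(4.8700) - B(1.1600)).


Var(alpha*(B(t)-B(s))) = alpha^2 * (t-s)
= 8^2 * (4.8700 - 1.1600)
= 64 * 3.7100
= 237.4400

237.4400


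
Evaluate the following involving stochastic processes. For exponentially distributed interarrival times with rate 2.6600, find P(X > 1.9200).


P(X > t) = exp(-lambda * t)
= exp(-2.6600 * 1.9200)
= exp(-5.1072) = 0.0061

0.0061


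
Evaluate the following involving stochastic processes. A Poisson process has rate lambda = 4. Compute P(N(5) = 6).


P(N(t)=k) = (lambda*t)^k * exp(-lambda*t) / k!
lambda*t = 20
= 20^6 * exp(-20) / 6!
= 64000000 * 2.0612e-09 / 720
= 1.8321e-04

1.8321e-04


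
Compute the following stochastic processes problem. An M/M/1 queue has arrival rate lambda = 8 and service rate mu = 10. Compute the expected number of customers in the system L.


rho = 8/10 = 0.8000
L = rho/(1-rho)
= 0.8000/0.2000
= 4.0000

4.0000


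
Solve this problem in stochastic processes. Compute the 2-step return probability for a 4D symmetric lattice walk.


P(return in 2 steps) = P(reverse first step) = 1/(2d)
= 1/8
= 0.1250

0.1250


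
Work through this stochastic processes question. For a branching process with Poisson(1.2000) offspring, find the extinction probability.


Since mu = 1.2000 > 1, extinction prob q < 1.
Solve s = exp(mu*(s-1)) iteratively.
q = 0.6863

0.6863


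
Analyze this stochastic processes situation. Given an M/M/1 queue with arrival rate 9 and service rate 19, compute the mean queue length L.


rho = 9/19 = 0.4737
L = rho/(1-rho)
= 0.4737/0.5263
= 0.9000

0.9000


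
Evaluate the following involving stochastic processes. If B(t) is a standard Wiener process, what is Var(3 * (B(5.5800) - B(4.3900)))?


Var(alpha*(B(t)-B(s))) = alpha^2 * (t-s)
= 3^2 * (5.5800 - 4.3900)
= 9 * 1.1900
= 10.7100

10.7100


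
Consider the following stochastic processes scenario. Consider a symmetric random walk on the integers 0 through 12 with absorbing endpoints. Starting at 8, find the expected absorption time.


For symmetric RW on 0,...,N with absorbing barriers, E(i) = i*(N-i)
E(8) = 8 * 4 = 32

32


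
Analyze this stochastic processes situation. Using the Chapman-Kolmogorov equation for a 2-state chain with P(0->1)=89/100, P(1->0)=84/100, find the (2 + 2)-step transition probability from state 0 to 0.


P^4 = P^2 * P^2
Computing via matrix multiplication of the transition matrix.
Entry (0,0) of P^4 = 0.6316

0.6316


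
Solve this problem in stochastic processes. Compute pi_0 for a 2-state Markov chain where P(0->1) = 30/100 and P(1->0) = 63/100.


Stationary distribution: pi_0 = p10/(p01+p10), pi_1 = p01/(p01+p10)
p01 = 0.3000, p10 = 0.6300
pi_0 = 0.6774

0.6774


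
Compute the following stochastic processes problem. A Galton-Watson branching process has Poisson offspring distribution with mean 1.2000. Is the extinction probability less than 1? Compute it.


Since mu = 1.2000 > 1, extinction prob q < 1.
Solve s = exp(mu*(s-1)) iteratively.
q = 0.6863

0.6863


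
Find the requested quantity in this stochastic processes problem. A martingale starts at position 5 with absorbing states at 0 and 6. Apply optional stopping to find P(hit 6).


By optional stopping theorem: E(M at tau) = M(0) = 5
P(hit 6)*6 + P(hit 0)*0 = 5
P(hit 6) = (5 - 0)/(6 - 0) = 5/6 = 0.8333

0.8333


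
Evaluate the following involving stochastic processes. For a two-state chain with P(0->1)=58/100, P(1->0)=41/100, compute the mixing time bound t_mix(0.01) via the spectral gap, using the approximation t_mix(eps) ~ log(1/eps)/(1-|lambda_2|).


lambda_2 = |1 - p01 - p10| = |1 - 0.5800 - 0.4100| = 0.0100
t_mix ~ log(1/eps)/(1 - |lambda_2|)
= log(100)/(1 - 0.0100) = 4.6052/0.9900
= 4.6517

4.6517


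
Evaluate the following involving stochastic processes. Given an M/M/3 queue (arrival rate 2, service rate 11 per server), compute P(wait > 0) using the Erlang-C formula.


a = lambda/mu = 0.1818
rho = a/c = 0.0606
Erlang-C formula applied:
C(c,a) = 8.8909e-04

8.8909e-04


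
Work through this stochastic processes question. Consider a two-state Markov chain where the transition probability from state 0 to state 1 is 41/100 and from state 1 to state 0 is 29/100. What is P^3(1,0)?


Computing P^3 by matrix multiplication.
P = [[0.5900, 0.4100], [0.2900, 0.7100]]
After raising P to the power 3:
P^3(1,0) = 0.4031

0.4031


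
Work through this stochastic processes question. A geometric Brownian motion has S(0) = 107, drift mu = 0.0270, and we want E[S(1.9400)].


E[S(t)] = S(0) * exp(mu * t)
= 107 * exp(0.0270 * 1.9400)
= 107 * 1.0538
= 112.7540

112.7540


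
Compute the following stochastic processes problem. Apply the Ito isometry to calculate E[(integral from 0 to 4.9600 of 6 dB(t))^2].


By Ito isometry: E[(int f dB)^2] = int f^2 dt
= 6^2 * 4.9600
= 36 * 4.9600 = 178.5600

178.5600


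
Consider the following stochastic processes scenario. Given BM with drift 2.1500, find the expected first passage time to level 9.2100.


Expected first passage time = a/mu
= 9.2100/2.1500
= 4.2837

4.2837


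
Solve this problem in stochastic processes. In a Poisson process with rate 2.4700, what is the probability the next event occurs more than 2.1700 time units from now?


P(X > t) = exp(-lambda * t)
= exp(-2.4700 * 2.1700)
= exp(-5.3599) = 0.0047

0.0047


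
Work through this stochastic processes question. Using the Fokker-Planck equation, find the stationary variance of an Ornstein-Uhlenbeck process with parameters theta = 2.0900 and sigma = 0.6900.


Stationary variance = sigma^2 / (2*theta)
= 0.6900^2 / (2*2.0900)
= 0.4761 / 4.1800
= 0.1139

0.1139


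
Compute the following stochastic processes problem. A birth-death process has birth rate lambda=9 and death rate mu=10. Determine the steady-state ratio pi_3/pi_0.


For birth-death process, pi_n/pi_0 = (lambda/mu)^n
= (9/10)^3
= 0.7290

0.7290


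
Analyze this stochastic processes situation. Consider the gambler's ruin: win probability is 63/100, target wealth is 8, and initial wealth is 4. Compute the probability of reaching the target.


Gambler's ruin formula:
r = q/p = 0.3700/0.6300 = 0.5873
P(win) = (1 - r^i)/(1 - r^N)
= (1 - 0.5873^4)/(1 - 0.5873^8)
= 0.8937

0.8937


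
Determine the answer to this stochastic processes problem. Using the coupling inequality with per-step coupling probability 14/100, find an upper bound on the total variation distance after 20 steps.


TV distance bound <= (1-delta)^n
= (1 - 0.1400)^20
= 0.8600^20
= 0.0490

0.0490


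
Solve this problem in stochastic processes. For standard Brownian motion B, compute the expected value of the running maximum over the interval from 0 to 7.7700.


E(max B(s)) = sqrt(2t/pi)
= sqrt(2*7.7700/pi)
= sqrt(4.9465)
= 2.2241

2.2241


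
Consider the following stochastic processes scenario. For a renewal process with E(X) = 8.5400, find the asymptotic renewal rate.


Long-run renewal rate = 1/E(X)
= 1/8.5400
= 0.1171

0.1171


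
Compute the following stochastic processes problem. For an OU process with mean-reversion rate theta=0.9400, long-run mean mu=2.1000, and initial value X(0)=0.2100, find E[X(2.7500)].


E[X(t)] = mu + (X(0) - mu)*exp(-theta*t)
= 2.1000 + (0.2100 - 2.1000)*exp(-0.9400*2.7500)
= 2.1000 + -1.8900 * 0.0754
= 1.9575

1.9575


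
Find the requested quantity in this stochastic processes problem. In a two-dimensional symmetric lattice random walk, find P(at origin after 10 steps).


P = C(10,5)^2 / 4^10
= 252^2 / 1048576
= 63504 / 1048576
= 0.0606

0.0606


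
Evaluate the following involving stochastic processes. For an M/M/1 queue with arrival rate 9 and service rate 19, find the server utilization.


rho = lambda/mu
= 9/19
= 0.4737

0.4737
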